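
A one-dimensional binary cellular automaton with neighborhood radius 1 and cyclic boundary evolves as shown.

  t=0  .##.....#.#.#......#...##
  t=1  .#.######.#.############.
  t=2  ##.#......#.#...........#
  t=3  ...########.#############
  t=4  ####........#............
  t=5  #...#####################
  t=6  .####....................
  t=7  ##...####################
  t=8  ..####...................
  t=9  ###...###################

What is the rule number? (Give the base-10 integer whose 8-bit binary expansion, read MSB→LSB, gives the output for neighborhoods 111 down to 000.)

31

  ### -> .   bit 7 = 0  t=1,i=4
  ##. -> .   bit 6 = 0  t=0,i=2
  #.# -> .   bit 5 = 0  t=0,i=0
  #.. -> #   bit 4 = 1  t=0,i=3
  .## -> #   bit 3 = 1  t=0,i=1
  .#. -> #   bit 2 = 1  t=0,i=8
  ..# -> #   bit 1 = 1  t=0,i=7
  ... -> #   bit 0 = 1  t=0,i=4
  bits 00011111 = 31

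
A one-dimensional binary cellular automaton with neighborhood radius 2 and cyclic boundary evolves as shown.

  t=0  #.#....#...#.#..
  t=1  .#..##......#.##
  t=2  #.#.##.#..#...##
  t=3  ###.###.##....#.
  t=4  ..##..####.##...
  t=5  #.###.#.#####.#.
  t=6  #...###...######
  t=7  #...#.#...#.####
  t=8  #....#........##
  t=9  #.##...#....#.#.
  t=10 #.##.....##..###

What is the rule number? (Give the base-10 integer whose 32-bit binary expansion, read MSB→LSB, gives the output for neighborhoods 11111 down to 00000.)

4268046018

  #####|#  b31=1 t=5,i=10
  ####.|#  b30=1 t=4,i=8
  ###.#|#  b29=1 t=2,i=0
  ###..|#  b28=1 t=6,i=0
  ##.##|#  b27=1 t=3,i=3
  ##.#.|#  b26=1 t=1,i=0
  ##..#|#  b25=1 t=4,i=4
  ##...|.  b24=0 t=1,i=6
  #.###|.  b23=0 t=3,i=0
  #.##.|#  b22=1 t=1,i=14
  #.#.#|#  b21=1 t=2,i=2
  #.#..|.  b20=0 t=0,i=2
  #..##|.  b19=0 t=1,i=3
  #..#.|#  b18=1 t=0,i=15
  #...#|.  b17=0 t=0,i=9
  #....|#  b16=1 t=0,i=4
  .####|.  b15=0 t=4,i=7
  .###.|.  b14=0 t=2,i=15
  .##.#|#  b13=1 t=1,i=15
  .##..|#  b12=1 t=1,i=5
  .#.##|.  b11=0 t=1,i=13
  .#.#.|#  b10=1 t=0,i=1
  .#..#|#  b9=1 t=0,i=14
  .#...|.  b8=0 t=0,i=3
  ..###|#  b7=1 t=2,i=14
  ..##.|#  b6=1 t=1,i=4
  ..#.#|.  b5=0 t=0,i=0
  ..#..|.  b4=0 t=0,i=7
  ...##|.  b3=0 t=2,i=13
  ...#.|.  b2=0 t=0,i=6
  ....#|#  b1=1 t=0,i=5
  .....|.  b0=0 t=1,i=8
  bits 11111110011001010011011011000010 = 4268046018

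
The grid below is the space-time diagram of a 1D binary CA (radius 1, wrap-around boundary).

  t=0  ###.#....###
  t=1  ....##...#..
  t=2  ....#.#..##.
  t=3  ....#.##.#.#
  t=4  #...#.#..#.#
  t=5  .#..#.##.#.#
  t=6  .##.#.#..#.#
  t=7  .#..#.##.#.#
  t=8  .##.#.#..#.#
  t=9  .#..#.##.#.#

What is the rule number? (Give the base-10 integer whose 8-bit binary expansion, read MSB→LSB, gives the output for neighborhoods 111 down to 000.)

  nb ###: next=.  (t=0,i=0, bit7=0)
  nb ##.: next=.  (t=0,i=2, bit6=0)
  nb #.#: next=.  (t=0,i=3, bit5=0)
  nb #..: next=#  (t=0,i=5, bit4=1)
  nb .##: next=#  (t=0,i=9, bit3=1)
  nb .#.: next=#  (t=0,i=4, bit2=1)
  nb ..#: next=.  (t=0,i=8, bit1=0)
  nb ...: next=.  (t=0,i=6, bit0=0)
  bits 00011100 = 28

28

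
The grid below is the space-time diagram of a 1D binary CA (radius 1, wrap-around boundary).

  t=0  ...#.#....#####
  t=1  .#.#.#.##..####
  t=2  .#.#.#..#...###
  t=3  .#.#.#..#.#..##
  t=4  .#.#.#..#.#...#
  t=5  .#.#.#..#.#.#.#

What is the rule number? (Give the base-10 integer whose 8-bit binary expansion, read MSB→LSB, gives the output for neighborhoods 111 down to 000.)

197

  ###|#  b7=1 t=0,i=11
  ##.|#  b6=1 t=0,i=14
  #.#|.  b5=0 t=0,i=4
  #..|.  b4=0 t=0,i=0
  .##|.  b3=0 t=0,i=10
  .#.|#  b2=1 t=0,i=3
  ..#|.  b1=0 t=0,i=2
  ...|#  b0=1 t=0,i=1
  bits 11000101 = 197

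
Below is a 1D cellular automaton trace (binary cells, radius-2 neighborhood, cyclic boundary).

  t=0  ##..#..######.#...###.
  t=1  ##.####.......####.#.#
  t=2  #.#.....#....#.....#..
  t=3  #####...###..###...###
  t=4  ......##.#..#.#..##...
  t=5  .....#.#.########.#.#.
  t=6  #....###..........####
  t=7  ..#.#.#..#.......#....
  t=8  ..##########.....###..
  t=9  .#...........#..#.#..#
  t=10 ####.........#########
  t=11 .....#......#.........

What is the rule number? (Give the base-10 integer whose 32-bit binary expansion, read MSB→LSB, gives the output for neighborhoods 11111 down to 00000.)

142571320

  #####|.  b31=0 t=0,i=9
  ####.|.  b30=0 t=0,i=11
  ###.#|.  b29=0 t=0,i=12
  ###..|.  b28=0 t=1,i=6
  ##.##|#  b27=1 t=0,i=21
  ##.#.|.  b26=0 t=0,i=13
  ##..#|.  b25=0 t=0,i=2
  ##...|.  b24=0 t=1,i=7
  #.###|.  b23=0 t=1,i=3
  #.##.|#  b22=1 t=0,i=0
  #.#.#|#  b21=1 t=1,i=19
  #.#..|#  b20=1 t=0,i=14
  #..##|#  b19=1 t=0,i=6
  #..#.|#  b18=1 t=0,i=3
  #...#|#  b17=1 t=0,i=16
  #....|#  b16=1 t=1,i=8
  .####|.  b15=0 t=0,i=8
  .###.|#  b14=1 t=0,i=19
  .##.#|#  b13=1 t=4,i=7
  .##..|#  b12=1 t=0,i=1
  .#.##|.  b11=0 t=1,i=20
  .#.#.|#  b10=1 t=2,i=1
  .#..#|#  b9=1 t=0,i=5
  .#...|#  b8=1 t=0,i=15
  ..###|.  b7=0 t=0,i=7
  ..##.|.  b6=0 t=4,i=6
  ..#.#|#  b5=1 t=2,i=0
  ..#..|#  b4=1 t=0,i=4
  ...##|#  b3=1 t=0,i=17
  ...#.|.  b2=0 t=2,i=7
  ....#|.  b1=0 t=1,i=12
  .....|.  b0=0 t=1,i=9
  bits 00001000011111110111011100111000 = 142571320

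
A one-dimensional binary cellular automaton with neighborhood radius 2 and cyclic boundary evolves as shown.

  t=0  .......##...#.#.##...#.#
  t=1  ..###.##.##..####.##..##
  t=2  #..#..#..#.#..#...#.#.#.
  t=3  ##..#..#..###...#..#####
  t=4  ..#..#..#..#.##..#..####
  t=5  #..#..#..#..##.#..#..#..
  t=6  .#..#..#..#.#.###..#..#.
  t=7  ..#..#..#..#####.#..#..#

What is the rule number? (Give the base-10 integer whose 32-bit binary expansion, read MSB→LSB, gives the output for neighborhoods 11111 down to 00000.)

  [31] ##### => #  t=3,i=21
  [30] ####. => .  t=1,i=15
  [29] ###.# => .  t=1,i=4
  [28] ###.. => .  t=3,i=1
  [27] ##.## => .  t=1,i=5
  [26] ##.#. => #  t=5,i=14
  [25] ##..# => #  t=1,i=0
  [24] ##... => #  t=0,i=9
  [23] #.### => #  t=6,i=14
  [22] #.##. => #  t=0,i=16
  [21] #.#.# => #  t=0,i=14
  [20] #.#.. => #  t=0,i=23
  [19] #..## => .  t=1,i=1
  [18] #..#. => .  t=2,i=2
  [17] #...# => #  t=0,i=10
  [16] #.... => .  t=0,i=1
  [15] .#### => #  t=1,i=14
  [14] .###. => #  t=1,i=3
  [13] .##.# => .  t=1,i=7
  [12] .##.. => .  t=0,i=8
  [11] .#.## => #  t=0,i=15
  [10] .#.#. => #  t=0,i=13
  [9] .#..# => #  t=2,i=1
  [8] .#... => .  t=0,i=0
  [7] ..### => .  t=1,i=2
  [6] ..##. => #  t=0,i=7
  [5] ..#.# => .  t=0,i=12
  [4] ..#.. => .  t=2,i=3
  [3] ...## => #  t=0,i=6
  [2] ...#. => .  t=0,i=11
  [1] ....# => .  t=0,i=5
  [0] ..... => #  t=0,i=2
  bits 10000111111100101100111001001001 = 2280836681

2280836681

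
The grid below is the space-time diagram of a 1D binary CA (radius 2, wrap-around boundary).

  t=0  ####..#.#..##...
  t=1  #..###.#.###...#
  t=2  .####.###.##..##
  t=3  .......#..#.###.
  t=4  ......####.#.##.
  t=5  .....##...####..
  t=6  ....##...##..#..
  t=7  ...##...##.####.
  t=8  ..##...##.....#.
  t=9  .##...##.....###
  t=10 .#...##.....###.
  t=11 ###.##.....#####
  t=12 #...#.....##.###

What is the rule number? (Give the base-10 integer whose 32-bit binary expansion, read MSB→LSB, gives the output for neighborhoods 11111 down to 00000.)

  nb #####: next=#  (t=11,i=0, bit31=1)
  nb ####.: next=.  (t=0,i=2, bit30=0)
  nb ###.#: next=.  (t=1,i=5, bit29=0)
  nb ###..: next=#  (t=0,i=3, bit28=1)
  nb ##.##: next=.  (t=2,i=0, bit27=0)
  nb ##.#.: next=#  (t=1,i=6, bit26=1)
  nb ##..#: next=#  (t=0,i=4, bit25=1)
  nb ##...: next=.  (t=0,i=13, bit24=0)
  nb #.###: next=.  (t=1,i=9, bit23=0)
  nb #.##.: next=#  (t=2,i=10, bit22=1)
  nb #.#.#: next=#  (t=1,i=7, bit21=1)
  nb #.#..: next=.  (t=0,i=8, bit20=0)
  nb #..##: next=#  (t=0,i=10, bit19=1)
  nb #..#.: next=#  (t=0,i=5, bit18=1)
  nb #...#: next=.  (t=0,i=14, bit17=0)
  nb #....: next=.  (t=3,i=0, bit16=0)
  nb .####: next=.  (t=0,i=1, bit15=0)
  nb .###.: next=#  (t=1,i=4, bit14=1)
  nb .##.#: next=.  (t=2,i=15, bit13=0)
  nb .##..: next=.  (t=0,i=12, bit12=0)
  nb .#.##: next=#  (t=1,i=8, bit11=1)
  nb .#.#.: next=#  (t=0,i=7, bit10=1)
  nb .#..#: next=#  (t=0,i=9, bit9=1)
  nb .#...: next=#  (t=6,i=14, bit8=1)
  nb ..###: next=#  (t=0,i=0, bit7=1)
  nb ..##.: next=#  (t=0,i=11, bit6=1)
  nb ..#.#: next=.  (t=0,i=6, bit5=0)
  nb ..#..: next=#  (t=3,i=7, bit4=1)
  nb ...##: next=#  (t=0,i=15, bit3=1)
  nb ...#.: next=#  (t=3,i=6, bit2=1)
  nb ....#: next=.  (t=3,i=5, bit1=0)
  nb .....: next=.  (t=3,i=1, bit0=0)
  bits 10010110011011000100111111011100 = 2523680732

2523680732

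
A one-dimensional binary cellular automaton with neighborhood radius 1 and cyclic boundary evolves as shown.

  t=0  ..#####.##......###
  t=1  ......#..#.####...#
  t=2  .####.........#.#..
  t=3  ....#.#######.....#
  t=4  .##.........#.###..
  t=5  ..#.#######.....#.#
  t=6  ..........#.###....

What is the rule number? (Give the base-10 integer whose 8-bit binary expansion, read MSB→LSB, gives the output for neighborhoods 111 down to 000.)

65

  [7] ### => .  t=0,i=3
  [6] ##. => #  t=0,i=6
  [5] #.# => .  t=0,i=7
  [4] #.. => .  t=0,i=0
  [3] .## => .  t=0,i=2
  [2] .#. => .  t=1,i=6
  [1] ..# => .  t=0,i=1
  [0] ... => #  t=0,i=11
  bits 01000001 = 65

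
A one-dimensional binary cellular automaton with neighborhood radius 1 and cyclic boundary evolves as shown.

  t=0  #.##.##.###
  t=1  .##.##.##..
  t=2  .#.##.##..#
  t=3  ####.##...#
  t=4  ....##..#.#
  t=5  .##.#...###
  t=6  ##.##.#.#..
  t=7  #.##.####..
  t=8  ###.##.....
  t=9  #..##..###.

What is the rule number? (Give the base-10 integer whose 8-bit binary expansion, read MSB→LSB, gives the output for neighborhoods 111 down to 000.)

  [7] ### => .  t=0,i=9
  [6] ##. => .  t=0,i=0
  [5] #.# => #  t=0,i=1
  [4] #.. => .  t=1,i=9
  [3] .## => #  t=0,i=2
  [2] .#. => #  t=2,i=1
  [1] ..# => .  t=1,i=0
  [0] ... => #  t=1,i=10
  bits 00101101 = 45

45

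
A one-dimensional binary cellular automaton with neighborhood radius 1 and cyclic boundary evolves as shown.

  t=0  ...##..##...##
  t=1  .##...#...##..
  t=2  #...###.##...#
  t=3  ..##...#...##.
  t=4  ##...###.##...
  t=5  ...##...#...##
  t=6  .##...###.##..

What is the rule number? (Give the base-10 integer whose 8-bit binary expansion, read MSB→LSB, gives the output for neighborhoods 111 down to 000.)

39

  [7] ### => .  t=2,i=5
  [6] ##. => .  t=0,i=4
  [5] #.# => #  t=2,i=7
  [4] #.. => .  t=0,i=0
  [3] .## => .  t=0,i=3
  [2] .#. => #  t=1,i=6
  [1] ..# => #  t=0,i=2
  [0] ... => #  t=0,i=1
  bits 00100111 = 39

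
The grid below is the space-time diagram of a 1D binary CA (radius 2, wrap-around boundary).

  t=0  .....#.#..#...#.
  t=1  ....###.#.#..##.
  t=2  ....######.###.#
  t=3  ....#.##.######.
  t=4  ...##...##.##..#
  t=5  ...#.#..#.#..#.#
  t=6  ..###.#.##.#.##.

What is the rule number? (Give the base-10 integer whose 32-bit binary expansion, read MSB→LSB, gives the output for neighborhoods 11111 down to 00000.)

  nb #####: next=#  (t=2,i=6, bit31=1)
  nb ####.: next=.  (t=2,i=8, bit30=0)
  nb ###.#: next=#  (t=1,i=6, bit29=1)
  nb ###..: next=.  (t=3,i=14, bit28=0)
  nb ##.##: next=#  (t=2,i=10, bit27=1)
  nb ##.#.: next=#  (t=1,i=7, bit26=1)
  nb ##..#: next=#  (t=4,i=13, bit25=1)
  nb ##...: next=#  (t=1,i=15, bit24=1)
  nb #.###: next=#  (t=2,i=11, bit23=1)
  nb #.##.: next=.  (t=3,i=6, bit22=0)
  nb #.#.#: next=#  (t=1,i=8, bit21=1)
  nb #.#..: next=.  (t=0,i=7, bit20=0)
  nb #..##: next=#  (t=1,i=12, bit19=1)
  nb #..#.: next=.  (t=0,i=9, bit18=0)
  nb #...#: next=.  (t=0,i=12, bit17=0)
  nb #....: next=.  (t=0,i=0, bit16=0)
  nb .####: next=.  (t=2,i=5, bit15=0)
  nb .###.: next=#  (t=1,i=5, bit14=1)
  nb .##.#: next=.  (t=3,i=7, bit13=0)
  nb .##..: next=.  (t=1,i=14, bit12=0)
  nb .#.##: next=.  (t=3,i=5, bit11=0)
  nb .#.#.: next=#  (t=0,i=6, bit10=1)
  nb .#..#: next=#  (t=0,i=8, bit9=1)
  nb .#...: next=.  (t=0,i=11, bit8=0)
  nb ..###: next=#  (t=1,i=4, bit7=1)
  nb ..##.: next=#  (t=1,i=13, bit6=1)
  nb ..#.#: next=#  (t=0,i=5, bit5=1)
  nb ..#..: next=#  (t=0,i=10, bit4=1)
  nb ...##: next=.  (t=1,i=3, bit3=0)
  nb ...#.: next=#  (t=0,i=4, bit2=1)
  nb ....#: next=.  (t=0,i=3, bit1=0)
  nb .....: next=.  (t=0,i=1, bit0=0)
  bits 10101111101010000100011011110100 = 2947041012

2947041012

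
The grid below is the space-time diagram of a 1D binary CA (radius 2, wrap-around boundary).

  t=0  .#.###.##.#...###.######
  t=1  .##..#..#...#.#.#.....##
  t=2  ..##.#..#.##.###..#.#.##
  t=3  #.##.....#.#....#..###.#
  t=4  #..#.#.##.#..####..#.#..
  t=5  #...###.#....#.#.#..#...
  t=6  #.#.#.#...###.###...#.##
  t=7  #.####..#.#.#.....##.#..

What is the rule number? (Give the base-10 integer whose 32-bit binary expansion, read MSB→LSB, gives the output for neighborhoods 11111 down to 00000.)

1646476502

  ##### -> .   bit 31 = 0  t=0,i=20
  ####. -> #   bit 30 = 1  t=0,i=22
  ###.# -> #   bit 29 = 1  t=0,i=5
  ###.. -> .   bit 28 = 0  t=2,i=15
  ##.## -> .   bit 27 = 0  t=0,i=6
  ##.#. -> .   bit 26 = 0  t=0,i=0
  ##..# -> #   bit 25 = 1  t=1,i=3
  ##... -> .   bit 24 = 0  t=3,i=4
  #.### -> .   bit 23 = 0  t=0,i=3
  #.##. -> .   bit 22 = 0  t=0,i=7
  #.#.# -> #   bit 21 = 1  t=0,i=1
  #.#.. -> .   bit 20 = 0  t=0,i=10
  #..## -> .   bit 19 = 0  t=2,i=1
  #..#. -> .   bit 18 = 0  t=1,i=4
  #...# -> #   bit 17 = 1  t=0,i=12
  #.... -> #   bit 16 = 1  t=1,i=18
  .#### -> .   bit 15 = 0  t=0,i=19
  .###. -> .   bit 14 = 0  t=0,i=4
  .##.# -> #   bit 13 = 1  t=0,i=8
  .##.. -> #   bit 12 = 1  t=1,i=2
  .#.## -> #   bit 11 = 1  t=0,i=2
  .#.#. -> #   bit 10 = 1  t=1,i=13
  .#..# -> .   bit 9 = 0  t=1,i=6
  .#... -> .   bit 8 = 0  t=0,i=11
  ..### -> #   bit 7 = 1  t=0,i=14
  ..##. -> #   bit 6 = 1  t=1,i=22
  ..#.# -> .   bit 5 = 0  t=1,i=12
  ..#.. -> #   bit 4 = 1  t=1,i=5
  ...## -> .   bit 3 = 0  t=0,i=13
  ...#. -> #   bit 2 = 1  t=1,i=11
  ....# -> #   bit 1 = 1  t=1,i=20
  ..... -> .   bit 0 = 0  t=1,i=19
  bits 01100010001000110011110011010110 = 1646476502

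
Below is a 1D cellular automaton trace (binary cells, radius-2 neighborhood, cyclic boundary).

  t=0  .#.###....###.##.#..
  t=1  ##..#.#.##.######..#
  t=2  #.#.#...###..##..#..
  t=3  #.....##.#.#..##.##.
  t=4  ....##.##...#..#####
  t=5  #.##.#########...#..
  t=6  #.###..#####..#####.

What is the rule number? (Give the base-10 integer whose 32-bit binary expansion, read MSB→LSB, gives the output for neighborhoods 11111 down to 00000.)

2940367422

  ##### -> #   bit 31 = 1  t=1,i=13
  ####. -> .   bit 30 = 0  t=1,i=15
  ###.# -> #   bit 29 = 1  t=0,i=12
  ###.. -> .   bit 28 = 0  t=0,i=5
  ##.## -> #   bit 27 = 1  t=0,i=13
  ##.#. -> #   bit 26 = 1  t=0,i=16
  ##..# -> #   bit 25 = 1  t=1,i=2
  ##... -> #   bit 24 = 1  t=0,i=6
  #.### -> .   bit 23 = 0  t=0,i=3
  #.##. -> #   bit 22 = 1  t=0,i=14
  #.#.# -> .   bit 21 = 0  t=1,i=6
  #.#.. -> .   bit 20 = 0  t=0,i=17
  #..## -> .   bit 19 = 0  t=1,i=18
  #..#. -> .   bit 18 = 0  t=1,i=3
  #...# -> #   bit 17 = 1  t=0,i=19
  #.... -> .   bit 16 = 0  t=0,i=7
  .#### -> .   bit 15 = 0  t=1,i=12
  .###. -> #   bit 14 = 1  t=0,i=4
  .##.# -> #   bit 13 = 1  t=0,i=15
  .##.. -> #   bit 12 = 1  t=2,i=14
  .#.## -> .   bit 11 = 0  t=0,i=2
  .#.#. -> .   bit 10 = 0  t=1,i=5
  .#..# -> #   bit 9 = 1  t=2,i=18
  .#... -> .   bit 8 = 0  t=0,i=18
  ..### -> .   bit 7 = 0  t=0,i=10
  ..##. -> .   bit 6 = 0  t=2,i=13
  ..#.# -> #   bit 5 = 1  t=0,i=1
  ..#.. -> #   bit 4 = 1  t=2,i=17
  ...## -> #   bit 3 = 1  t=0,i=9
  ...#. -> #   bit 2 = 1  t=0,i=0
  ....# -> #   bit 1 = 1  t=0,i=8
  ..... -> .   bit 0 = 0  t=3,i=3
  bits 10101111010000100111001000111110 = 2940367422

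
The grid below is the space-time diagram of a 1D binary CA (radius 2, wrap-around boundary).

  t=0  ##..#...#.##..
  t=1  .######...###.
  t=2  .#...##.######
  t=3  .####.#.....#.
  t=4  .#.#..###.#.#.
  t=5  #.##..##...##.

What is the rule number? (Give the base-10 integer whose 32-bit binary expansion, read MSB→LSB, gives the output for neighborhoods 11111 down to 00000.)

1381463450

  ##### -> .   bit 31 = 0  t=1,i=3
  ####. -> #   bit 30 = 1  t=1,i=5
  ###.# -> .   bit 29 = 0  t=2,i=13
  ###.. -> #   bit 28 = 1  t=1,i=6
  ##.## -> .   bit 27 = 0  t=2,i=7
  ##.#. -> .   bit 26 = 0  t=2,i=0
  ##..# -> #   bit 25 = 1  t=0,i=2
  ##... -> .   bit 24 = 0  t=1,i=7
  #.### -> .   bit 23 = 0  t=2,i=8
  #.##. -> #   bit 22 = 1  t=0,i=10
  #.#.# -> .   bit 21 = 0  t=4,i=10
  #.#.. -> #   bit 20 = 1  t=2,i=1
  #..## -> .   bit 19 = 0  t=0,i=13
  #..#. -> #   bit 18 = 1  t=0,i=3
  #...# -> #   bit 17 = 1  t=0,i=6
  #.... -> #   bit 16 = 1  t=3,i=8
  .#### -> .   bit 15 = 0  t=1,i=2
  .###. -> #   bit 14 = 1  t=1,i=11
  .##.# -> #   bit 13 = 1  t=2,i=6
  .##.. -> #   bit 12 = 1  t=0,i=1
  .#.## -> .   bit 11 = 0  t=0,i=9
  .#.#. -> #   bit 10 = 1  t=4,i=2
  .#..# -> .   bit 9 = 0  t=3,i=13
  .#... -> #   bit 8 = 1  t=0,i=5
  ..### -> #   bit 7 = 1  t=1,i=1
  ..##. -> .   bit 6 = 0  t=0,i=0
  ..#.# -> .   bit 5 = 0  t=0,i=8
  ..#.. -> #   bit 4 = 1  t=0,i=4
  ...## -> #   bit 3 = 1  t=1,i=9
  ...#. -> .   bit 2 = 0  t=0,i=7
  ....# -> #   bit 1 = 1  t=3,i=10
  ..... -> .   bit 0 = 0  t=3,i=9
  bits 01010010010101110111010110011010 = 1381463450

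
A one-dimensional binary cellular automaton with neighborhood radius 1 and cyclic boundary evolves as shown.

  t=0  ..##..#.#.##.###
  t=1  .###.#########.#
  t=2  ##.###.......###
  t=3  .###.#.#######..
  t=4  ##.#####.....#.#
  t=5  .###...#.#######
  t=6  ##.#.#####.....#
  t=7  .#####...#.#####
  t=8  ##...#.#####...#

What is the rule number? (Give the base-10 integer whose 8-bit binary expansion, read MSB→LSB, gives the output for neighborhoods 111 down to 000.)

111

  ### -> .   bit 7 = 0  t=0,i=14
  ##. -> #   bit 6 = 1  t=0,i=3
  #.# -> #   bit 5 = 1  t=0,i=7
  #.. -> .   bit 4 = 0  t=0,i=0
  .## -> #   bit 3 = 1  t=0,i=2
  .#. -> #   bit 2 = 1  t=0,i=6
  ..# -> #   bit 1 = 1  t=0,i=1
  ... -> #   bit 0 = 1  t=2,i=7
  bits 01101111 = 111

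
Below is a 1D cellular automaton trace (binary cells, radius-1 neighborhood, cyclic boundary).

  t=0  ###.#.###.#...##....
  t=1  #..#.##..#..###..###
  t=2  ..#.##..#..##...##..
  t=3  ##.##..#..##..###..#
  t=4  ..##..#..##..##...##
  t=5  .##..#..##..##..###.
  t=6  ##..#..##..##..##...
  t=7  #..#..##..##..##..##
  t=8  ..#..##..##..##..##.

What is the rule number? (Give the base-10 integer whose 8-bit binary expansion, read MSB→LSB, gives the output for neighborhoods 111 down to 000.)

43

  [7] ### => .  t=0,i=1
  [6] ##. => .  t=0,i=2
  [5] #.# => #  t=0,i=3
  [4] #.. => .  t=0,i=11
  [3] .## => #  t=0,i=0
  [2] .#. => .  t=0,i=4
  [1] ..# => #  t=0,i=13
  [0] ... => #  t=0,i=12
  bits 00101011 = 43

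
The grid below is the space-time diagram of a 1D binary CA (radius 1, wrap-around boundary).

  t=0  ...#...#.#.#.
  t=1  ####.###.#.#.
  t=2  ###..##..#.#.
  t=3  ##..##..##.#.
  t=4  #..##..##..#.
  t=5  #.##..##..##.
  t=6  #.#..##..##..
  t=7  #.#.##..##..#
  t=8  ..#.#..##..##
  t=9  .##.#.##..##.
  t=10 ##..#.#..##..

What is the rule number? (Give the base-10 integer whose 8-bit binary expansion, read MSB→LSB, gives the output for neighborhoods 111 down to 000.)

143

  nb ###: next=#  (t=1,i=1, bit7=1)
  nb ##.: next=.  (t=1,i=3, bit6=0)
  nb #.#: next=.  (t=0,i=8, bit5=0)
  nb #..: next=.  (t=0,i=4, bit4=0)
  nb .##: next=#  (t=1,i=0, bit3=1)
  nb .#.: next=#  (t=0,i=3, bit2=1)
  nb ..#: next=#  (t=0,i=2, bit1=1)
  nb ...: next=#  (t=0,i=0, bit0=1)
  bits 10001111 = 143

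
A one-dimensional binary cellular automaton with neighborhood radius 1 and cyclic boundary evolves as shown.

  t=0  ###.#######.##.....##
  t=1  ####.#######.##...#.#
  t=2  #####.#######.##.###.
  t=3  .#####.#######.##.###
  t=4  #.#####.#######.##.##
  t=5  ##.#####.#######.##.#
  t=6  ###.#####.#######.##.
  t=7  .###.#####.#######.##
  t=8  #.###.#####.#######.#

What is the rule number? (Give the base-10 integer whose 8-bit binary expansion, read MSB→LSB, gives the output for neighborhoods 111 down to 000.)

246

  ### -> #   bit 7 = 1  t=0,i=0
  ##. -> #   bit 6 = 1  t=0,i=2
  #.# -> #   bit 5 = 1  t=0,i=3
  #.. -> #   bit 4 = 1  t=0,i=14
  .## -> .   bit 3 = 0  t=0,i=4
  .#. -> #   bit 2 = 1  t=1,i=18
  ..# -> #   bit 1 = 1  t=0,i=18
  ... -> .   bit 0 = 0  t=0,i=15
  bits 11110110 = 246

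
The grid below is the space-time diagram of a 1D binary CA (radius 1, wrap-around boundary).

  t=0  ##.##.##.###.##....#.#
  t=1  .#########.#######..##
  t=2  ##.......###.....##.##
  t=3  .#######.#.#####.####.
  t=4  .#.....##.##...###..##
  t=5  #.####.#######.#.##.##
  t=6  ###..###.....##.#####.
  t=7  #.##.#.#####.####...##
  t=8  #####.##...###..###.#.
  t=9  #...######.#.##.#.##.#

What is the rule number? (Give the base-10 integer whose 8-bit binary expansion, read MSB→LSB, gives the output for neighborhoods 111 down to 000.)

121

  [7] ### => .  t=0,i=0
  [6] ##. => #  t=0,i=1
  [5] #.# => #  t=0,i=2
  [4] #.. => #  t=0,i=15
  [3] .## => #  t=0,i=3
  [2] .#. => .  t=0,i=19
  [1] ..# => .  t=0,i=18
  [0] ... => #  t=0,i=16
  bits 01111001 = 121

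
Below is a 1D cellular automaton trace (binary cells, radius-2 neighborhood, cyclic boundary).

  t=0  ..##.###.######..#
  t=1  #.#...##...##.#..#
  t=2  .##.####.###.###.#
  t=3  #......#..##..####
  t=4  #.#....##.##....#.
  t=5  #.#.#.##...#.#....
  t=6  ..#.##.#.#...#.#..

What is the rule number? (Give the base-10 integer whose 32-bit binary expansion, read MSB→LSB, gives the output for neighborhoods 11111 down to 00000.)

  nb #####: next=#  (t=0,i=11, bit31=1)
  nb ####.: next=.  (t=0,i=13, bit30=0)
  nb ###.#: next=#  (t=0,i=7, bit29=1)
  nb ###..: next=#  (t=0,i=14, bit28=1)
  nb ##.##: next=.  (t=0,i=4, bit27=0)
  nb ##.#.: next=#  (t=1,i=1, bit26=1)
  nb ##..#: next=.  (t=0,i=15, bit25=0)
  nb ##...: next=.  (t=1,i=8, bit24=0)
  nb #.###: next=.  (t=0,i=5, bit23=0)
  nb #.##.: next=.  (t=2,i=1, bit22=0)
  nb #.#.#: next=#  (t=2,i=17, bit21=1)
  nb #.#..: next=#  (t=1,i=2, bit20=1)
  nb #..##: next=.  (t=0,i=1, bit19=0)
  nb #..#.: next=.  (t=0,i=16, bit18=0)
  nb #...#: next=#  (t=1,i=4, bit17=1)
  nb #....: next=#  (t=3,i=2, bit16=1)
  nb .####: next=.  (t=0,i=10, bit15=0)
  nb .###.: next=#  (t=0,i=6, bit14=1)
  nb .##.#: next=.  (t=0,i=3, bit13=0)
  nb .##..: next=#  (t=1,i=7, bit12=1)
  nb .#.##: next=#  (t=2,i=0, bit11=1)
  nb .#.#.: next=.  (t=4,i=1, bit10=0)
  nb .#..#: next=#  (t=0,i=0, bit9=1)
  nb .#...: next=.  (t=1,i=3, bit8=0)
  nb ..###: next=.  (t=3,i=14, bit7=0)
  nb ..##.: next=#  (t=0,i=2, bit6=1)
  nb ..#.#: next=.  (t=4,i=16, bit5=0)
  nb ..#..: next=#  (t=0,i=17, bit4=1)
  nb ...##: next=#  (t=1,i=5, bit3=1)
  nb ...#.: next=.  (t=3,i=6, bit2=0)
  nb ....#: next=.  (t=3,i=5, bit1=0)
  nb .....: next=.  (t=3,i=3, bit0=0)
  bits 10110100001100110101101001011000 = 3023264344

3023264344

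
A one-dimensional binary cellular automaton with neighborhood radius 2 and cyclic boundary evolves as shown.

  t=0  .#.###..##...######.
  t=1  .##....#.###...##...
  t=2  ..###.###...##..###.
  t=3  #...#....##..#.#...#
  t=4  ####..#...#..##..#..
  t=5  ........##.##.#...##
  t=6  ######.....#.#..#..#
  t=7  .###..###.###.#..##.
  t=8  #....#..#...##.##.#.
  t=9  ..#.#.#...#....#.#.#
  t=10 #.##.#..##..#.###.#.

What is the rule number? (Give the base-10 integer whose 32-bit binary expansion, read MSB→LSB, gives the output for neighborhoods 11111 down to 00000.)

  ##### -> #   bit 31 = 1  t=0,i=15
  ####. -> .   bit 30 = 0  t=0,i=17
  ###.# -> #   bit 29 = 1  t=2,i=4
  ###.. -> .   bit 28 = 0  t=0,i=5
  ##.## -> .   bit 27 = 0  t=2,i=5
  ##.#. -> #   bit 26 = 1  t=5,i=13
  ##..# -> .   bit 25 = 0  t=0,i=6
  ##... -> #   bit 24 = 1  t=0,i=10
  #.### -> .   bit 23 = 0  t=0,i=3
  #.##. -> #   bit 22 = 1  t=5,i=11
  #.#.# -> .   bit 21 = 0  t=8,i=18
  #.#.. -> .   bit 20 = 0  t=3,i=15
  #..## -> #   bit 19 = 1  t=0,i=7
  #..#. -> .   bit 18 = 0  t=0,i=0
  #...# -> #   bit 17 = 1  t=0,i=11
  #.... -> #   bit 16 = 1  t=1,i=4
  .#### -> .   bit 15 = 0  t=0,i=14
  .###. -> .   bit 14 = 0  t=0,i=4
  .##.# -> .   bit 13 = 0  t=5,i=9
  .##.. -> #   bit 12 = 1  t=0,i=9
  .#.## -> #   bit 11 = 1  t=0,i=2
  .#.#. -> #   bit 10 = 1  t=3,i=14
  .#..# -> #   bit 9 = 1  t=4,i=11
  .#... -> .   bit 8 = 0  t=3,i=5
  ..### -> .   bit 7 = 0  t=0,i=13
  ..##. -> .   bit 6 = 0  t=0,i=8
  ..#.# -> #   bit 5 = 1  t=0,i=1
  ..#.. -> .   bit 4 = 0  t=3,i=4
  ...## -> .   bit 3 = 0  t=0,i=12
  ...#. -> #   bit 2 = 1  t=1,i=6
  ....# -> .   bit 1 = 0  t=1,i=5
  ..... -> #   bit 0 = 1  t=5,i=2
  bits 10100101010010110001111000100101 = 2773163557

2773163557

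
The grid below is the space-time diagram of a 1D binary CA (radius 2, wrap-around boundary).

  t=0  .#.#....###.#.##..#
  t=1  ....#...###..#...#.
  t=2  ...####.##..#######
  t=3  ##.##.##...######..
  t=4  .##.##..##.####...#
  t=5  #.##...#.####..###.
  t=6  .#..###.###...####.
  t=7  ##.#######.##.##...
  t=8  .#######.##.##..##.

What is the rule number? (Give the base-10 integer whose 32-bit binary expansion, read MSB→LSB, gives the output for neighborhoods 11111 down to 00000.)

  ##### -> #   bit 31 = 1  t=2,i=14
  ####. -> .   bit 30 = 0  t=2,i=5
  ###.# -> #   bit 29 = 1  t=0,i=10
  ###.. -> .   bit 28 = 0  t=1,i=10
  ##.## -> #   bit 27 = 1  t=2,i=7
  ##.#. -> .   bit 26 = 0  t=0,i=11
  ##..# -> .   bit 25 = 0  t=0,i=16
  ##... -> #   bit 24 = 1  t=2,i=0
  #.### -> #   bit 23 = 1  t=4,i=11
  #.##. -> .   bit 22 = 0  t=0,i=14
  #.#.# -> .   bit 21 = 0  t=0,i=1
  #.#.. -> .   bit 20 = 0  t=0,i=3
  #..## -> #   bit 19 = 1  t=2,i=11
  #..#. -> #   bit 18 = 1  t=0,i=17
  #...# -> #   bit 17 = 1  t=1,i=6
  #.... -> .   bit 16 = 0  t=0,i=5
  .#### -> #   bit 15 = 1  t=2,i=4
  .###. -> #   bit 14 = 1  t=0,i=9
  .##.# -> #   bit 13 = 1  t=3,i=1
  .##.. -> .   bit 12 = 0  t=0,i=15
  .#.## -> #   bit 11 = 1  t=0,i=13
  .#.#. -> .   bit 10 = 0  t=0,i=0
  .#..# -> .   bit 9 = 0  t=6,i=2
  .#... -> #   bit 8 = 1  t=0,i=4
  ..### -> #   bit 7 = 1  t=0,i=8
  ..##. -> .   bit 6 = 0  t=3,i=0
  ..#.# -> .   bit 5 = 0  t=0,i=18
  ..#.. -> #   bit 4 = 1  t=1,i=4
  ...## -> .   bit 3 = 0  t=0,i=7
  ...#. -> #   bit 2 = 1  t=1,i=3
  ....# -> .   bit 1 = 0  t=0,i=6
  ..... -> .   bit 0 = 0  t=1,i=1
  bits 10101001100011101110100110010100 = 2844715412

2844715412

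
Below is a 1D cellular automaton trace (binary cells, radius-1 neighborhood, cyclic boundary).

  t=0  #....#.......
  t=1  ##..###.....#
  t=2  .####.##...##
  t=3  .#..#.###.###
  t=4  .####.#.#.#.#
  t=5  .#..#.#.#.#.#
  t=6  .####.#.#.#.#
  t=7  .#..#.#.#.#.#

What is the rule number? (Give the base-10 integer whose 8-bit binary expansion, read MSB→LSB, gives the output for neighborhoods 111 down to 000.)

94

  [7] ### => .  t=1,i=0
  [6] ##. => #  t=1,i=1
  [5] #.# => .  t=2,i=0
  [4] #.. => #  t=0,i=1
  [3] .## => #  t=1,i=4
  [2] .#. => #  t=0,i=0
  [1] ..# => #  t=0,i=4
  [0] ... => .  t=0,i=2
  bits 01011110 = 94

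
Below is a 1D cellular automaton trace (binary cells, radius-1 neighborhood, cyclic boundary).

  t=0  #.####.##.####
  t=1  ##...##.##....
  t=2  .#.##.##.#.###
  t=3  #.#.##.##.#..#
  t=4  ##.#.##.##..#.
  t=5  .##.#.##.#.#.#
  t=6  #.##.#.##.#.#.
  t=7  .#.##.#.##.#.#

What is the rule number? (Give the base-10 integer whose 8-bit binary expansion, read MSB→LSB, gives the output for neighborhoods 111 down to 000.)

  nb ###: next=.  (t=0,i=3, bit7=0)
  nb ##.: next=#  (t=0,i=0, bit6=1)
  nb #.#: next=#  (t=0,i=1, bit5=1)
  nb #..: next=.  (t=1,i=2, bit4=0)
  nb .##: next=.  (t=0,i=2, bit3=0)
  nb .#.: next=.  (t=2,i=1, bit2=0)
  nb ..#: next=#  (t=1,i=4, bit1=1)
  nb ...: next=#  (t=1,i=3, bit0=1)
  bits 01100011 = 99

99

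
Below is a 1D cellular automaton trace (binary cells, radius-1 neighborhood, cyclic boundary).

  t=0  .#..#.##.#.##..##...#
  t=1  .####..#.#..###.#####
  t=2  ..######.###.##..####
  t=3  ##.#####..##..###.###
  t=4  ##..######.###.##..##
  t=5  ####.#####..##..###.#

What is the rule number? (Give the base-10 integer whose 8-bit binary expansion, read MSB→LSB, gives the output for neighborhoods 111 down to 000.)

215

  ### -> #   bit 7 = 1  t=1,i=2
  ##. -> #   bit 6 = 1  t=0,i=7
  #.# -> .   bit 5 = 0  t=0,i=0
  #.. -> #   bit 4 = 1  t=0,i=2
  .## -> .   bit 3 = 0  t=0,i=6
  .#. -> #   bit 2 = 1  t=0,i=1
  ..# -> #   bit 1 = 1  t=0,i=3
  ... -> #   bit 0 = 1  t=0,i=18
  bits 11010111 = 215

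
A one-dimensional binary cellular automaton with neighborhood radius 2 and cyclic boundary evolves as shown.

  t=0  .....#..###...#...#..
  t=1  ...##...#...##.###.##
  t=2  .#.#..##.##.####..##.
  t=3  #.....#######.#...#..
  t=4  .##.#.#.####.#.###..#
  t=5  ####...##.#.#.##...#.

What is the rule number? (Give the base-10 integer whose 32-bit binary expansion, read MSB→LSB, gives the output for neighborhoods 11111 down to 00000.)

3435604422

  #####|#  b31=1 t=3,i=8
  ####.|#  b30=1 t=2,i=14
  ###.#|.  b29=0 t=1,i=17
  ###..|.  b28=0 t=0,i=10
  ##.##|#  b27=1 t=1,i=14
  ##.#.|#  b26=1 t=3,i=13
  ##..#|.  b25=0 t=2,i=16
  ##...|.  b24=0 t=0,i=11
  #.###|#  b23=1 t=1,i=15
  #.##.|#  b22=1 t=1,i=19
  #.#.#|.  b21=0 t=4,i=4
  #.#..|.  b20=0 t=2,i=3
  #..##|.  b19=0 t=0,i=7
  #..#.|#  b18=1 t=2,i=0
  #...#|#  b17=1 t=0,i=12
  #....|#  b16=1 t=0,i=20
  .####|.  b15=0 t=2,i=13
  .###.|.  b14=0 t=0,i=9
  .##.#|#  b13=1 t=1,i=13
  .##..|.  b12=0 t=1,i=4
  .#.##|#  b11=1 t=4,i=0
  .#.#.|.  b10=0 t=2,i=2
  .#..#|.  b9=0 t=0,i=6
  .#...|#  b8=1 t=0,i=15
  ..###|#  b7=1 t=0,i=8
  ..##.|#  b6=1 t=1,i=3
  ..#.#|.  b5=0 t=2,i=1
  ..#..|.  b4=0 t=0,i=5
  ...##|.  b3=0 t=1,i=2
  ...#.|#  b2=1 t=0,i=4
  ....#|#  b1=1 t=0,i=3
  .....|.  b0=0 t=0,i=0
  bits 11001100110001110010100111000110 = 3435604422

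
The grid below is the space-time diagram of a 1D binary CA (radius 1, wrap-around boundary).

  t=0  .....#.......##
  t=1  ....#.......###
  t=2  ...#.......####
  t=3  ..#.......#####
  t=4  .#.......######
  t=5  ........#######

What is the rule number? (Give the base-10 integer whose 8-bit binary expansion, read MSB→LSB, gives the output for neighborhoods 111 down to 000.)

202

  ###|#  b7=1 t=1,i=13
  ##.|#  b6=1 t=0,i=14
  #.#|.  b5=0 t=4,i=0
  #..|.  b4=0 t=0,i=0
  .##|#  b3=1 t=0,i=13
  .#.|.  b2=0 t=0,i=5
  ..#|#  b1=1 t=0,i=4
  ...|.  b0=0 t=0,i=1
  bits 11001010 = 202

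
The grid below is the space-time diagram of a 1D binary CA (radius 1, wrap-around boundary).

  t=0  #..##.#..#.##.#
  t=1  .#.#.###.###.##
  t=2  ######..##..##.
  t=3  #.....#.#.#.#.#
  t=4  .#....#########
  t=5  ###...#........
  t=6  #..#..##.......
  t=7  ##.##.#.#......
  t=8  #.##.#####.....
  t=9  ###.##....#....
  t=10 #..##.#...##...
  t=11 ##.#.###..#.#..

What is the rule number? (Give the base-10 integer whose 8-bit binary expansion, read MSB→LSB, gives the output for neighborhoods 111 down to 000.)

60

  [7] ### => .  t=1,i=6
  [6] ##. => .  t=0,i=0
  [5] #.# => #  t=0,i=5
  [4] #.. => #  t=0,i=1
  [3] .## => #  t=0,i=3
  [2] .#. => #  t=0,i=6
  [1] ..# => .  t=0,i=2
  [0] ... => .  t=3,i=2
  bits 00111100 = 60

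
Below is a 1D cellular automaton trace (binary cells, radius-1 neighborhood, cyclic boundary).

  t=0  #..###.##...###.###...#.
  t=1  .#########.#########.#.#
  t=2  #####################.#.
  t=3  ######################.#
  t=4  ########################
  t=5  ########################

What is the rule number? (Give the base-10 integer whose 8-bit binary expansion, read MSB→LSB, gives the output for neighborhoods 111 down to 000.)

  ###|#  b7=1 t=0,i=4
  ##.|#  b6=1 t=0,i=5
  #.#|#  b5=1 t=0,i=6
  #..|#  b4=1 t=0,i=1
  .##|#  b3=1 t=0,i=3
  .#.|.  b2=0 t=0,i=0
  ..#|#  b1=1 t=0,i=2
  ...|.  b0=0 t=0,i=10
  bits 11111010 = 250

250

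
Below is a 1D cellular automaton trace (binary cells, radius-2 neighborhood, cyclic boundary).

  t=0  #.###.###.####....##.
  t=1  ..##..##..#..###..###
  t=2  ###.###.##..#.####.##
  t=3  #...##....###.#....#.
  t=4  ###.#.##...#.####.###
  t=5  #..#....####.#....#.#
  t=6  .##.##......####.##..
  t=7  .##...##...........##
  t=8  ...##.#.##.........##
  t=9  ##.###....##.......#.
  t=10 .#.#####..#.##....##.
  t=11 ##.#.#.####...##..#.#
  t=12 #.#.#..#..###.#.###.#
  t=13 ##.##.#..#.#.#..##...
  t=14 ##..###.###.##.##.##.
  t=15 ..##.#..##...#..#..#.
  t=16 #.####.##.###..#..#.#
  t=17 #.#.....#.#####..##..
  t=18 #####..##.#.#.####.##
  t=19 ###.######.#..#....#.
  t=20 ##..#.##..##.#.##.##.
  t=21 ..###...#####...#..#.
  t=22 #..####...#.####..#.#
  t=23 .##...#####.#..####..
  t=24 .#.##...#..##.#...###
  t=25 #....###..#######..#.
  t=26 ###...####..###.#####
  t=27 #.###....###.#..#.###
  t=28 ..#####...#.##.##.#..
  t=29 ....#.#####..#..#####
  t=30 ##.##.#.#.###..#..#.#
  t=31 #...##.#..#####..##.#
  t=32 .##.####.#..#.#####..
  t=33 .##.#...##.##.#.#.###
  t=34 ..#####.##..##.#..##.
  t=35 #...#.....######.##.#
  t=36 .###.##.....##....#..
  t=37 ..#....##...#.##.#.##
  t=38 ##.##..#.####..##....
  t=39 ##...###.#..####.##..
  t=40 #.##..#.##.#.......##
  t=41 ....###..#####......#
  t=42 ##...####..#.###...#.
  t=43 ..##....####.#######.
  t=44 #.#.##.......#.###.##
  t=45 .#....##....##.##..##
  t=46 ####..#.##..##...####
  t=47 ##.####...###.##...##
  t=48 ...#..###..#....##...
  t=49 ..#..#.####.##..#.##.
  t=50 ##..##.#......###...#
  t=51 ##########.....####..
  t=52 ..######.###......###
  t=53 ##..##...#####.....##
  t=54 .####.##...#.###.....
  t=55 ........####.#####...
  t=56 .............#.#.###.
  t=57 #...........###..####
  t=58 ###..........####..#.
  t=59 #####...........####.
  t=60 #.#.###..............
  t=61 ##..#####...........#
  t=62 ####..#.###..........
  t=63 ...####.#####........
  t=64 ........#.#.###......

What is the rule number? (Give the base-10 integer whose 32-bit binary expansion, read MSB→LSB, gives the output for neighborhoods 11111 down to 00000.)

  [31] ##### => #  t=2,i=0
  [30] ####. => .  t=0,i=12
  [29] ###.# => .  t=0,i=4
  [28] ###.. => #  t=0,i=13
  [27] ##.## => .  t=0,i=5
  [26] ##.#. => #  t=0,i=20
  [25] ##..# => #  t=1,i=0
  [24] ##... => #  t=0,i=14
  [23] #.### => #  t=0,i=2
  [22] #.##. => .  t=2,i=8
  [21] #.#.# => .  t=0,i=0
  [20] #.#.. => #  t=3,i=0
  [19] #..## => #  t=1,i=1
  [18] #..#. => #  t=1,i=9
  [17] #...# => #  t=3,i=2
  [16] #.... => #  t=0,i=15
  [15] .#### => .  t=0,i=11
  [14] .###. => #  t=0,i=3
  [13] .##.# => #  t=0,i=19
  [12] .##.. => .  t=1,i=3
  [11] .#.## => .  t=0,i=1
  [10] .#.#. => #  t=3,i=20
  [9] .#..# => .  t=1,i=11
  [8] .#... => #  t=3,i=1
  [7] ..### => .  t=1,i=13
  [6] ..##. => #  t=0,i=18
  [5] ..#.# => #  t=2,i=12
  [4] ..#.. => .  t=1,i=10
  [3] ...## => .  t=0,i=17
  [2] ...#. => #  t=3,i=18
  [1] ....# => .  t=0,i=16
  [0] ..... => .  t=6,i=8
  bits 10010111100111110110010101100100 = 2543805796

2543805796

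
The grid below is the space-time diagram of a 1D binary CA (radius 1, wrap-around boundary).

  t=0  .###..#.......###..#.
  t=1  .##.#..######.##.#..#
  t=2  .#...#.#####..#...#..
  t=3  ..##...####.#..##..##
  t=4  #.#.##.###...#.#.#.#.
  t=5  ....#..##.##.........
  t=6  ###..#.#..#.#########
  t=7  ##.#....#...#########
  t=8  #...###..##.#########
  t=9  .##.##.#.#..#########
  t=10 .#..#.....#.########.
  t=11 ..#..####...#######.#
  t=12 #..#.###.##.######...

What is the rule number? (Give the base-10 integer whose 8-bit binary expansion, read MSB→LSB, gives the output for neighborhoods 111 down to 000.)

153

  [7] ### => #  t=0,i=2
  [6] ##. => .  t=0,i=3
  [5] #.# => .  t=1,i=0
  [4] #.. => #  t=0,i=4
  [3] .## => #  t=0,i=1
  [2] .#. => .  t=0,i=6
  [1] ..# => .  t=0,i=0
  [0] ... => #  t=0,i=8
  bits 10011001 = 153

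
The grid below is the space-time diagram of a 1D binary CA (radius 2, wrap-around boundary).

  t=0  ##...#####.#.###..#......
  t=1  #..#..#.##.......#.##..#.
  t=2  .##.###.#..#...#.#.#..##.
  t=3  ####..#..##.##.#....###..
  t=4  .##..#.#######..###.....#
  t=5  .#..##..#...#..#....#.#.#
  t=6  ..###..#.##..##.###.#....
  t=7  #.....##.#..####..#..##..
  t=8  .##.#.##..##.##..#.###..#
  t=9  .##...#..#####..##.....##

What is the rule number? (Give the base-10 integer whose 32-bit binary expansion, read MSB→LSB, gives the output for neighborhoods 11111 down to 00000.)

  #####|.  b31=0 t=0,i=7
  ####.|#  b30=1 t=0,i=8
  ###.#|#  b29=1 t=0,i=9
  ###..|.  b28=0 t=0,i=15
  ##.##|#  b27=1 t=2,i=3
  ##.#.|.  b26=0 t=0,i=10
  ##..#|.  b25=0 t=0,i=16
  ##...|.  b24=0 t=0,i=2
  #.###|.  b23=0 t=0,i=13
  #.##.|#  b22=1 t=1,i=8
  #.#.#|.  b21=0 t=0,i=11
  #.#..|.  b20=0 t=1,i=0
  #..##|#  b19=1 t=2,i=0
  #..#.|#  b18=1 t=0,i=17
  #...#|#  b17=1 t=0,i=3
  #....|#  b16=1 t=0,i=20
  .####|#  b15=1 t=0,i=6
  .###.|.  b14=0 t=0,i=14
  .##.#|#  b13=1 t=2,i=2
  .##..|.  b12=0 t=0,i=1
  .#.##|.  b11=0 t=0,i=12
  .#.#.|.  b10=0 t=1,i=24
  .#..#|#  b9=1 t=1,i=1
  .#...|#  b8=1 t=0,i=19
  ..###|.  b7=0 t=0,i=5
  ..##.|#  b6=1 t=0,i=0
  ..#.#|#  b5=1 t=1,i=6
  ..#..|.  b4=0 t=0,i=18
  ...##|.  b3=0 t=0,i=4
  ...#.|.  b2=0 t=1,i=16
  ....#|#  b1=1 t=0,i=23
  .....|.  b0=0 t=0,i=21
  bits 01101000010011111010001101100010 = 1750049634

1750049634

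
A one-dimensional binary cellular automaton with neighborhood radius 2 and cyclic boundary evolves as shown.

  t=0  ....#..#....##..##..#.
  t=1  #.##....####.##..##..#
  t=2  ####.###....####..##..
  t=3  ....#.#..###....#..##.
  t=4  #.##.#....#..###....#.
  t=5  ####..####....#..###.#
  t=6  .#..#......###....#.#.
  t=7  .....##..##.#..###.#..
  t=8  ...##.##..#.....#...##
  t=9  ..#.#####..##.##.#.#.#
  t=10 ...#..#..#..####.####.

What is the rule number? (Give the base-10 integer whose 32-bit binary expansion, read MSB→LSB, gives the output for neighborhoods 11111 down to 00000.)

2321644814

  #####|#  b31=1 t=5,i=1
  ####.|.  b30=0 t=1,i=10
  ###.#|.  b29=0 t=1,i=11
  ###..|.  b28=0 t=2,i=7
  ##.##|#  b27=1 t=1,i=1
  ##.#.|.  b26=0 t=4,i=4
  ##..#|#  b25=1 t=0,i=14
  ##...|.  b24=0 t=1,i=4
  #.###|.  b23=0 t=2,i=5
  #.##.|#  b22=1 t=1,i=2
  #.#.#|#  b21=1 t=4,i=0
  #.#..|.  b20=0 t=3,i=6
  #..##|.  b19=0 t=0,i=15
  #..#.|.  b18=0 t=0,i=6
  #...#|.  b17=0 t=8,i=1
  #....|#  b16=1 t=0,i=0
  .####|.  b15=0 t=1,i=9
  .###.|#  b14=1 t=2,i=6
  .##.#|#  b13=1 t=1,i=0
  .##..|#  b12=1 t=0,i=13
  .#.##|#  b11=1 t=4,i=1
  .#.#.|#  b10=1 t=3,i=5
  .#..#|.  b9=0 t=0,i=5
  .#...|#  b8=1 t=0,i=8
  ..###|.  b7=0 t=1,i=8
  ..##.|.  b6=0 t=0,i=12
  ..#.#|.  b5=0 t=3,i=4
  ..#..|.  b4=0 t=0,i=4
  ...##|#  b3=1 t=0,i=11
  ...#.|#  b2=1 t=0,i=3
  ....#|#  b1=1 t=0,i=2
  .....|.  b0=0 t=0,i=1
  bits 10001010011000010111110100001110 = 2321644814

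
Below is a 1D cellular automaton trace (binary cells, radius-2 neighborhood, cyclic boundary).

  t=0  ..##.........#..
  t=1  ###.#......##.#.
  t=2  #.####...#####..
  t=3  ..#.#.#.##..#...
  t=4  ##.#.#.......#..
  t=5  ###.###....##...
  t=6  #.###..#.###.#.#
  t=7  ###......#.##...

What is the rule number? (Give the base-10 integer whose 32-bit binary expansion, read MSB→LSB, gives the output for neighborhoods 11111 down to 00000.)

  [31] ##### => .  t=2,i=11
  [30] ####. => #  t=2,i=4
  [29] ###.# => #  t=1,i=2
  [28] ###.. => .  t=2,i=5
  [27] ##.## => #  t=5,i=3
  [26] ##.#. => #  t=1,i=3
  [25] ##..# => .  t=2,i=14
  [24] ##... => #  t=0,i=4
  [23] #.### => #  t=1,i=0
  [22] #.##. => .  t=3,i=8
  [21] #.#.# => .  t=1,i=14
  [20] #.#.. => #  t=1,i=4
  [19] #..## => .  t=4,i=15
  [18] #..#. => .  t=2,i=15
  [17] #...# => .  t=2,i=7
  [16] #.... => .  t=0,i=5
  [15] .#### => .  t=2,i=3
  [14] .###. => .  t=1,i=1
  [13] .##.# => #  t=1,i=12
  [12] .##.. => .  t=0,i=3
  [11] .#.## => .  t=1,i=15
  [10] .#.#. => #  t=3,i=3
  [9] .#..# => .  t=4,i=14
  [8] .#... => #  t=0,i=14
  [7] ..### => #  t=2,i=9
  [6] ..##. => #  t=0,i=2
  [5] ..#.# => .  t=2,i=0
  [4] ..#.. => .  t=0,i=13
  [3] ...## => #  t=0,i=1
  [2] ...#. => #  t=0,i=12
  [1] ....# => #  t=0,i=0
  [0] ..... => .  t=0,i=6
  bits 01101101100100000010010111001110 = 1838163406

1838163406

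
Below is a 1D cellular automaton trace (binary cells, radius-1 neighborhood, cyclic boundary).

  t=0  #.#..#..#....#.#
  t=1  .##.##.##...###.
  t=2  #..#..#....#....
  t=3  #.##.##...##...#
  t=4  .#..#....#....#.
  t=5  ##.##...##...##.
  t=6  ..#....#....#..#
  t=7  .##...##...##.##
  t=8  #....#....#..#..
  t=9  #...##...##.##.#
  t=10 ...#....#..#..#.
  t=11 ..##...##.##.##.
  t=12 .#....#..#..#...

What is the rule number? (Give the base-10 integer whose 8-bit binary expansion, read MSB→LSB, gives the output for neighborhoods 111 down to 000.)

38

  ###|.  b7=0 t=1,i=13
  ##.|.  b6=0 t=0,i=0
  #.#|#  b5=1 t=0,i=1
  #..|.  b4=0 t=0,i=3
  .##|.  b3=0 t=0,i=15
  .#.|#  b2=1 t=0,i=2
  ..#|#  b1=1 t=0,i=4
  ...|.  b0=0 t=0,i=10
  bits 00100110 = 38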